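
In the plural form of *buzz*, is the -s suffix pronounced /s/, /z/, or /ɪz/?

/ɪz/

The stem *buzz* ends in a sibilant (/s, z, ʃ, ʒ, tʃ, dʒ/).
The plural suffix surfaces as /ɪz/ after sibilants, /s/ after other voiceless consonants, and /z/ after other voiced sounds.
So the plural -s on *buzz* is pronounced /ɪz/.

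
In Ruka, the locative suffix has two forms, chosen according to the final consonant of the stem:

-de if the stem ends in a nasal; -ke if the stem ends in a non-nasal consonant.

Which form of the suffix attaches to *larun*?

*larun*: final consonant = /n/, a nasal → -de.

-de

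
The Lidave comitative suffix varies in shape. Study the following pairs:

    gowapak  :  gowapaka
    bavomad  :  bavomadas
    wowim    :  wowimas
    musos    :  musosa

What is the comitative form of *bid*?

bidas

The suffix is conditioned by the final consonant: -a when the stem ends in a voiceless consonant (*gowapak*, *musos*); -as when the stem ends in a voiced consonant (*bavomad*, *wowim*).
The final consonant of *bid* is /d/, which is voiced, so the suffix is -as, giving *bidas*.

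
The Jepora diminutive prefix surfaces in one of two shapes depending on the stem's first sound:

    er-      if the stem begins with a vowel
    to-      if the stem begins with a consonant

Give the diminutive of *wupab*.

*wupab*: first sound = /w/, a consonant → to- → *towupab*.

towupab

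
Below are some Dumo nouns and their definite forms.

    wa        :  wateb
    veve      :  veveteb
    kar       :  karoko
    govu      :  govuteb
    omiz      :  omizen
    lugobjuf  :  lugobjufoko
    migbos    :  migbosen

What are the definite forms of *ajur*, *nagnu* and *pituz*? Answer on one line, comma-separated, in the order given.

ajuroko, nagnuteb, pituzen

The suffix is conditioned by the final sound: -en when the stem ends in a sibilant (*omiz*, *migbos*); -oko when the stem ends in a non-sibilant consonant (*kar*, *lugobjuf*); -teb when the stem ends in a vowel (*wa*, *veve*, *govu*).
The final sound of *ajur* is /r/, which is a non-sibilant consonant, so the suffix is -oko, giving *ajuroko*.
*nagnu* — final sound /u/ (a vowel) → -teb → *nagnuteb*.
The final sound of *pituz* is /z/, which is a sibilant, so the suffix is -en, giving *pituzen*.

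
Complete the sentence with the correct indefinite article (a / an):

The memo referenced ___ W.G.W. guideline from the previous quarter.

The indefinite article is chosen by the initial *sound* of the following word, not its spelling.
The initialism *W.G.W.* is read letter by letter; the first letter, W, is pronounced /ˈdʌbəl.juː/, which begins with a consonant sound.
So the article is *a*: The memo referenced a W.G.W. guideline from the previous quarter.

a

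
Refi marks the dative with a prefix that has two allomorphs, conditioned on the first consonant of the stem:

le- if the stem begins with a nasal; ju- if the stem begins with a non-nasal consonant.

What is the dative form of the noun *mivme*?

lemivme

Since the first consonant of *mivme* is /m/ (a nasal), it takes le-, giving *lemivme*.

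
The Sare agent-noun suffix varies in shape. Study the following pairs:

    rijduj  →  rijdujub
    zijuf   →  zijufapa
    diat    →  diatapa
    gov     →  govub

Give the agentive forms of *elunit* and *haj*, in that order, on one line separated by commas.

elunitapa, hajub

Looking at the final consonant of each stem: -apa when the stem ends in a voiceless consonant (*zijuf*, *diat*); -ub when the stem ends in a voiced consonant (*rijduj*, *gov*).
*elunit* — final consonant /t/ (voiceless) → -apa → *elunitapa*.
*haj*: final consonant = /j/, voiced → -ub → *hajub*.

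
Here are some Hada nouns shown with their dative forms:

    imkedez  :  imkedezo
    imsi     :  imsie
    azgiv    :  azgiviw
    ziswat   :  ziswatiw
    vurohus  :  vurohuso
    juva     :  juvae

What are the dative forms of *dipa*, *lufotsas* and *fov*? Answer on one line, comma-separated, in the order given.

The alternation tracks the final sound of the stem — -o when the stem ends in a sibilant (*imkedez*, *vurohus*); -iw when the stem ends in a non-sibilant consonant (*azgiv*, *ziswat*); -e when the stem ends in a vowel (*imsi*, *juva*).
The final sound of *dipa* is /a/, which is a vowel, so the suffix is -e, giving *dipae*.
*lufotsas*: final sound = /s/, a sibilant → -o → *lufotsaso*.
The final sound of *fov* is /v/, which is a non-sibilant consonant, so the suffix is -iw, giving *foviw*.

dipae, lufotsaso, foviw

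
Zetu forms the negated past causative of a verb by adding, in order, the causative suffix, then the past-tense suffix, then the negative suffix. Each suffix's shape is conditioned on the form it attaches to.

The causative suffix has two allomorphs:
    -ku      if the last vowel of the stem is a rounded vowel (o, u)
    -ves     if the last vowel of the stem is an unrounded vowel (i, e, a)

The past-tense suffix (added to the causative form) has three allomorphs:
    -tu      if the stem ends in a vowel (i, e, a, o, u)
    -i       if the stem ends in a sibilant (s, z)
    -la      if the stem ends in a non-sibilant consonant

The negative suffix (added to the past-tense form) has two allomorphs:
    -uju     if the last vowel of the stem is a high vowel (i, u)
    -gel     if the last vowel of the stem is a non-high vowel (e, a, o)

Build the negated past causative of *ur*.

The last vowel of *ur* is /u/, which is a rounded vowel, so the causative suffix is -ku, giving *urku*.
The causative form *urku*: final sound = /u/, a vowel → -tu → *urkutu*.
The past-tense form *urkutu* — last vowel /u/ (a high vowel) → -uju → *urkutuuju*.

urkutuuju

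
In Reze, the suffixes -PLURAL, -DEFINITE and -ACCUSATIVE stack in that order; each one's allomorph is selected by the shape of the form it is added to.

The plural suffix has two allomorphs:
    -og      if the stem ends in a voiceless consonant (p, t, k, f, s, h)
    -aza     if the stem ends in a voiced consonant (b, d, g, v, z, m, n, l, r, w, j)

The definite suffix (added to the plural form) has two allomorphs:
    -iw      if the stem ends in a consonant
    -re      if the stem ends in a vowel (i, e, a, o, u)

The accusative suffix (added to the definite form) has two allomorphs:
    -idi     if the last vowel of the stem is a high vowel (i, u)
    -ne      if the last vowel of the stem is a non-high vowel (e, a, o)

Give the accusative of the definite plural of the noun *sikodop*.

*sikodop* — final consonant /p/ (voiceless) → -og → *sikodopog*.
Since the final sound of the plural form *sikodopog* is /g/ (a consonant), it takes -iw, giving *sikodopogiw*.
The definite form *sikodopogiw* — last vowel /i/ (a high vowel) → -idi → *sikodopogiwidi*.

sikodopogiwidi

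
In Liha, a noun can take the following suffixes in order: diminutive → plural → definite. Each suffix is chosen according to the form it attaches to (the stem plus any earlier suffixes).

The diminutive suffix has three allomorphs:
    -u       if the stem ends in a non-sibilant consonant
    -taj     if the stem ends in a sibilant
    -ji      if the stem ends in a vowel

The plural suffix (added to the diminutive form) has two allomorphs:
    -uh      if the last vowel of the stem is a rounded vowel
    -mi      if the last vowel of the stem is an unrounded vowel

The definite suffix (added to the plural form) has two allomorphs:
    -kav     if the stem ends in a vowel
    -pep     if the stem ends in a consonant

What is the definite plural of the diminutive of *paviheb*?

pavihebuuhpep

Since the final sound of *paviheb* is /b/ (a non-sibilant consonant), it takes -u, giving *pavihebu*.
The last vowel of the diminutive form *pavihebu* is /u/, which is a rounded vowel, so the plural suffix is -uh, giving *pavihebuuh*.
The plural form *pavihebuuh*: final sound = /h/, a consonant → -pep → *pavihebuuhpep*.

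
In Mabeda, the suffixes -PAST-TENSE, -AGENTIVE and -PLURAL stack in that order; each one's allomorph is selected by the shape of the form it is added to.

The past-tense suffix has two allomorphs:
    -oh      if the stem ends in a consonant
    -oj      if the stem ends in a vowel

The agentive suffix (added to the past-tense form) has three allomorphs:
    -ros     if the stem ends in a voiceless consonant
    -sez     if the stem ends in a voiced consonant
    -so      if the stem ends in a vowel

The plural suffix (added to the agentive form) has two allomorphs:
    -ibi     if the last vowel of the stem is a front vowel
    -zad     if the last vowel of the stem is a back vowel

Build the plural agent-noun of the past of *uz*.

uzohroszad

*uz* — final sound /z/ (a consonant) → -oh → *uzoh*.
The final sound of the past-tense form *uzoh* is /h/, which is a voiceless consonant, so the agentive suffix is -ros, giving *uzohros*.
The last vowel of the agentive form *uzohros* is /o/, which is a back vowel, so the plural suffix is -zad, giving *uzohroszad*.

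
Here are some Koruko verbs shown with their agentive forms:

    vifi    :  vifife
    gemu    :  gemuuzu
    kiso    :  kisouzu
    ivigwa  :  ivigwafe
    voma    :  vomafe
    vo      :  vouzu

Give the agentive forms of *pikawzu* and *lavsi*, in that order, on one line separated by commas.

pikawzuuzu, lavsife

The pattern is rounding harmony: -uzu when the last vowel of the stem is a rounded vowel (*gemu*, *kiso*, *vo*); -fe when the last vowel of the stem is an unrounded vowel (*vifi*, *ivigwa*, *voma*).
The last vowel of *pikawzu* is /u/, which is a rounded vowel, so the suffix is -uzu, giving *pikawzuuzu*.
*lavsi* — last vowel /i/ (an unrounded vowel) → -fe → *lavsife*.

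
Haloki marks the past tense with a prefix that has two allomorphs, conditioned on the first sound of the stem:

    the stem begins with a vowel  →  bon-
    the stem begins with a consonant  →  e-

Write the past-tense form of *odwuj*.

bonodwuj

*odwuj*: first sound = /o/, a vowel → bon- → *bonodwuj*.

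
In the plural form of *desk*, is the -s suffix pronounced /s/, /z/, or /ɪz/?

The stem *desk* ends in a voiceless non-sibilant consonant.
The plural suffix surfaces as /ɪz/ after sibilants, /s/ after other voiceless consonants, and /z/ after other voiced sounds.
So the plural -s on *desk* is pronounced /s/.

/s/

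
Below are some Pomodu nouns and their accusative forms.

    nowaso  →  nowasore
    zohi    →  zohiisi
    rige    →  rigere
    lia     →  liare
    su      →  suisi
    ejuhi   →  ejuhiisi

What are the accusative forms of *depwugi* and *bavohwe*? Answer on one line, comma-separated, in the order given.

Looking at the last vowel of each stem: -isi when the last vowel of the stem is a high vowel (*zohi*, *su*, *ejuhi*); -re when the last vowel of the stem is a non-high vowel (*nowaso*, *rige*, *lia*).
The last vowel of *depwugi* is /i/, which is a high vowel, so the suffix is -isi, giving *depwugiisi*.
*bavohwe*: last vowel = /e/, a non-high vowel → -re → *bavohwere*.

depwugiisi, bavohwere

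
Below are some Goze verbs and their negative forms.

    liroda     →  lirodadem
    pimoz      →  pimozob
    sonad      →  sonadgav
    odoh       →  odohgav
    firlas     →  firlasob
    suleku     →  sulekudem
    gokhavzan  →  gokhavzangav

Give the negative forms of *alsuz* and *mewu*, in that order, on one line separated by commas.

The alternation tracks the final sound of the stem — -ob when the stem ends in a sibilant (*pimoz*, *firlas*); -gav when the stem ends in a non-sibilant consonant (*sonad*, *odoh*, *gokhavzan*); -dem when the stem ends in a vowel (*liroda*, *suleku*).
*alsuz*: final sound = /z/, a sibilant → -ob → *alsuzob*.
The final sound of *mewu* is /u/, which is a vowel, so the suffix is -dem, giving *mewudem*.

alsuzob, mewudem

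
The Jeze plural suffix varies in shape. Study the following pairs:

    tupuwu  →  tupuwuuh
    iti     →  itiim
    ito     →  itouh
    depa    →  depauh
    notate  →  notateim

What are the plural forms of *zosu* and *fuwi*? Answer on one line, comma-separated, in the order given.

The pattern is front/back vowel harmony: -im when the last vowel of the stem is a front vowel (*iti*, *notate*); -uh when the last vowel of the stem is a back vowel (*tupuwu*, *ito*, *depa*).
Since the last vowel of *zosu* is /u/ (a back vowel), it takes -uh, giving *zosuuh*.
*fuwi*: last vowel = /i/, a front vowel → -im → *fuwiim*.

zosuuh, fuwiim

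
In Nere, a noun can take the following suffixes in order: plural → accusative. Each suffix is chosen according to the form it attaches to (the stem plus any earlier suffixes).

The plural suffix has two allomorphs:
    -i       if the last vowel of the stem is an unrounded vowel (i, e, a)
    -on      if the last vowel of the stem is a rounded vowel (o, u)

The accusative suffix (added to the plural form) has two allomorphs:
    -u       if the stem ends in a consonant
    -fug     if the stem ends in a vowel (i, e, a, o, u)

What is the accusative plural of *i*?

iifug

Since the last vowel of *i* is /i/ (an unrounded vowel), it takes -i, giving *ii*.
The final sound of the plural form *ii* is /i/, which is a vowel, so the accusative suffix is -fug, giving *iifug*.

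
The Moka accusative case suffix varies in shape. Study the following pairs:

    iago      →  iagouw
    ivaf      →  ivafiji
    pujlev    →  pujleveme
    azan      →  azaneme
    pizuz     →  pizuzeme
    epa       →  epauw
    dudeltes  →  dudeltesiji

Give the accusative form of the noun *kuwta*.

kuwtauw

Looking at the final sound of each stem: -iji when the stem ends in a voiceless consonant (*ivaf*, *dudeltes*); -eme when the stem ends in a voiced consonant (*pujlev*, *azan*, *pizuz*); -uw when the stem ends in a vowel (*iago*, *epa*).
*kuwta*: final sound = /a/, a vowel → -uw → *kuwtauw*.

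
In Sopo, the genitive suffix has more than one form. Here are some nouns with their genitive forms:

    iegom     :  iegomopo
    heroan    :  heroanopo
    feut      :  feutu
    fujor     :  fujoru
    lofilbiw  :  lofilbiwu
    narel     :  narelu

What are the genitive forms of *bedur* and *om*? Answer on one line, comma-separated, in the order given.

The pattern is nasality of the final consonant: -opo when the stem ends in a nasal (*iegom*, *heroan*); -u when the stem ends in a non-nasal consonant (*feut*, *fujor*, *lofilbiw*, *narel*).
Since the final consonant of *bedur* is /r/ (non-nasal), it takes -u, giving *beduru*.
*om*: final consonant = /m/, a nasal → -opo → *omopo*.

beduru, omopo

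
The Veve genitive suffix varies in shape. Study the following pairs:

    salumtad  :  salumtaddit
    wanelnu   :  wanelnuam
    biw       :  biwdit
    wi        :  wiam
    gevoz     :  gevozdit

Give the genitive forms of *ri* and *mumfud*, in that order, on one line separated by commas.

Looking at the final sound of each stem: -dit when the stem ends in a consonant (*salumtad*, *biw*, *gevoz*); -am when the stem ends in a vowel (*wanelnu*, *wi*).
*ri*: final sound = /i/, a vowel → -am → *riam*.
*mumfud* — final sound /d/ (a consonant) → -dit → *mumfuddit*.

riam, mumfuddit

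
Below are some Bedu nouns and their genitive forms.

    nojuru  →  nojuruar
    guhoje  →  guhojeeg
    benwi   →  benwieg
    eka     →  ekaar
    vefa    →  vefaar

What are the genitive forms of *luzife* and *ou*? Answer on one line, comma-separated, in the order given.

The suffix is conditioned by the last vowel: -eg when the last vowel of the stem is a front vowel (*guhoje*, *benwi*); -ar when the last vowel of the stem is a back vowel (*nojuru*, *eka*, *vefa*).
*luzife* — last vowel /e/ (a front vowel) → -eg → *luzifeeg*.
The last vowel of *ou* is /u/, which is a back vowel, so the suffix is -ar, giving *ouar*.

luzifeeg, ouar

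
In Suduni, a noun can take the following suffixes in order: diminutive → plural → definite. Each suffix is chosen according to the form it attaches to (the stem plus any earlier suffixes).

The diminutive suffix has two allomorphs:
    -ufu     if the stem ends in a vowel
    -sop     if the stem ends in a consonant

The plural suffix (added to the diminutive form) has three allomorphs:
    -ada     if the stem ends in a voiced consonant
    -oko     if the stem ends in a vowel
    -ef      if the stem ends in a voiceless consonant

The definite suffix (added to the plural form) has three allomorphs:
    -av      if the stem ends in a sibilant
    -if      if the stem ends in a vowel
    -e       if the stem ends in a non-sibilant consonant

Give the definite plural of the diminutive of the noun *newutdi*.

newutdiufuokoif

The final sound of *newutdi* is /i/, which is a vowel, so the diminutive suffix is -ufu, giving *newutdiufu*.
The final sound of the diminutive form *newutdiufu* is /u/, which is a vowel, so the plural suffix is -oko, giving *newutdiufuoko*.
The plural form *newutdiufuoko* — final sound /o/ (a vowel) → -if → *newutdiufuokoif*.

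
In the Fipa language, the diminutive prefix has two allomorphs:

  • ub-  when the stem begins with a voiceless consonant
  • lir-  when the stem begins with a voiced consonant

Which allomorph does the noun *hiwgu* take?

ub-

Since the first consonant of *hiwgu* is /h/ (voiceless), it takes ub-.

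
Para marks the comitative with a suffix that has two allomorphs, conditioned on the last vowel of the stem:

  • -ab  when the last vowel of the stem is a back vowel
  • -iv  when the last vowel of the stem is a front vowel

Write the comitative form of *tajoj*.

tajojab

Since the last vowel of *tajoj* is /o/ (a back vowel), it takes -ab, giving *tajojab*.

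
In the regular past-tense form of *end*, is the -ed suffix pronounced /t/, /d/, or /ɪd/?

/ɪd/

The stem *end* ends in /t/ or /d/.
The -ed suffix is realized as /ɪd/ after /t, d/; as /t/ after other voiceless consonants; and as /d/ after other voiced sounds.
So -ed on *end* is pronounced /ɪd/.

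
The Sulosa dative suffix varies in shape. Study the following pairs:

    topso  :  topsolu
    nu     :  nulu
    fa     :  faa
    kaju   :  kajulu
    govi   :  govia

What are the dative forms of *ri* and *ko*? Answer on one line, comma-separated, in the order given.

ria, kolu

The alternation tracks the last vowel of the stem — -lu when the last vowel of the stem is a rounded vowel (*topso*, *nu*, *kaju*); -a when the last vowel of the stem is an unrounded vowel (*fa*, *govi*).
Since the last vowel of *ri* is /i/ (an unrounded vowel), it takes -a, giving *ria*.
The last vowel of *ko* is /o/, which is a rounded vowel, so the suffix is -lu, giving *kolu*.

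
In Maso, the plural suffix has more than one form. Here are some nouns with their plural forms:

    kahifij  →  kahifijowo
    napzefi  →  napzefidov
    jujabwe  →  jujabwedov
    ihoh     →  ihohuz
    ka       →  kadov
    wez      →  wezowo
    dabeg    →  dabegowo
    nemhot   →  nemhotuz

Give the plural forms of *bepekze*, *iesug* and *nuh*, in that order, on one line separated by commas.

bepekzedov, iesugowo, nuhuz

The pattern is voicing of the final sound: -uz when the stem ends in a voiceless consonant (*ihoh*, *nemhot*); -owo when the stem ends in a voiced consonant (*kahifij*, *wez*, *dabeg*); -dov when the stem ends in a vowel (*napzefi*, *jujabwe*, *ka*).
*bepekze* — final sound /e/ (a vowel) → -dov → *bepekzedov*.
*iesug*: final sound = /g/, a voiced consonant → -owo → *iesugowo*.
*nuh*: final sound = /h/, a voiceless consonant → -uz → *nuhuz*.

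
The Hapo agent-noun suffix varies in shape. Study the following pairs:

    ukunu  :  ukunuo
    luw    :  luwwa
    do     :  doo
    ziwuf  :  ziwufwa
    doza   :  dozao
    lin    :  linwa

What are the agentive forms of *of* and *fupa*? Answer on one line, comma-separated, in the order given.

ofwa, fupao

The pattern is consonant vs. vowel: -wa when the stem ends in a consonant (*luw*, *ziwuf*, *lin*); -o when the stem ends in a vowel (*ukunu*, *do*, *doza*).
Since the final sound of *of* is /f/ (a consonant), it takes -wa, giving *ofwa*.
The final sound of *fupa* is /a/, which is a vowel, so the suffix is -o, giving *fupao*.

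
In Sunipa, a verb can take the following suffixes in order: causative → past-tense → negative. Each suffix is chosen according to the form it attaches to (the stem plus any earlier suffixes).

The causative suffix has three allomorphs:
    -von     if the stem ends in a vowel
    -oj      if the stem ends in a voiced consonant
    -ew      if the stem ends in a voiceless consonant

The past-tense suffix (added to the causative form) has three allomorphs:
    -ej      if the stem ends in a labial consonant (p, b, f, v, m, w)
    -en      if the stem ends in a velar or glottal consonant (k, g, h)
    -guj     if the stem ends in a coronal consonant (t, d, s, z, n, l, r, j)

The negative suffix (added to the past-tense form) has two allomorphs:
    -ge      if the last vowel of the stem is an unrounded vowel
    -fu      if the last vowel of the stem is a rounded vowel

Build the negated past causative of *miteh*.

*miteh* — final sound /h/ (a voiceless consonant) → -ew → *mitehew*.
The causative form *mitehew*: final consonant = /w/, labial → -ej → *mitehewej*.
The past-tense form *mitehewej* — last vowel /e/ (an unrounded vowel) → -ge → *mitehewejge*.

mitehewejge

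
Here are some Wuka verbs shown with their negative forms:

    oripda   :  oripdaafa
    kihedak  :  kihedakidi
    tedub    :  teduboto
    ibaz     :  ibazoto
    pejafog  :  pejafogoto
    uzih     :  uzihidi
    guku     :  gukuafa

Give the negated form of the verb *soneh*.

sonehidi

The pattern is voicing of the final sound: -idi when the stem ends in a voiceless consonant (*kihedak*, *uzih*); -oto when the stem ends in a voiced consonant (*tedub*, *ibaz*, *pejafog*); -afa when the stem ends in a vowel (*oripda*, *guku*).
Since the final sound of *soneh* is /h/ (a voiceless consonant), it takes -idi, giving *sonehidi*.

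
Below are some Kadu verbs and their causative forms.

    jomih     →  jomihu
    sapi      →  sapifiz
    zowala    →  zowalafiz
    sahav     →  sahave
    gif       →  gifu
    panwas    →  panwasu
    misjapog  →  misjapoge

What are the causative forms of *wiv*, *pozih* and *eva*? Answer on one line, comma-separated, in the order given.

The suffix is conditioned by the final sound: -u when the stem ends in a voiceless consonant (*jomih*, *gif*, *panwas*); -e when the stem ends in a voiced consonant (*sahav*, *misjapog*); -fiz when the stem ends in a vowel (*sapi*, *zowala*).
The final sound of *wiv* is /v/, which is a voiced consonant, so the suffix is -e, giving *wive*.
*pozih*: final sound = /h/, a voiceless consonant → -u → *pozihu*.
Since the final sound of *eva* is /a/ (a vowel), it takes -fiz, giving *evafiz*.

wive, pozihu, evafiz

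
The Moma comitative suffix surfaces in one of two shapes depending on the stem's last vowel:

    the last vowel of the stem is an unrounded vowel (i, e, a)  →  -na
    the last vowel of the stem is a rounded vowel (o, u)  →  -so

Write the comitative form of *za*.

zana

The last vowel of *za* is /a/, which is an unrounded vowel, so the suffix is -na, giving *zana*.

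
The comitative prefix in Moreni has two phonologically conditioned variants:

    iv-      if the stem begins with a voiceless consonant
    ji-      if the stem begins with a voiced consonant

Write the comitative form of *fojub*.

Since the first consonant of *fojub* is /f/ (voiceless), it takes iv-, giving *ivfojub*.

ivfojub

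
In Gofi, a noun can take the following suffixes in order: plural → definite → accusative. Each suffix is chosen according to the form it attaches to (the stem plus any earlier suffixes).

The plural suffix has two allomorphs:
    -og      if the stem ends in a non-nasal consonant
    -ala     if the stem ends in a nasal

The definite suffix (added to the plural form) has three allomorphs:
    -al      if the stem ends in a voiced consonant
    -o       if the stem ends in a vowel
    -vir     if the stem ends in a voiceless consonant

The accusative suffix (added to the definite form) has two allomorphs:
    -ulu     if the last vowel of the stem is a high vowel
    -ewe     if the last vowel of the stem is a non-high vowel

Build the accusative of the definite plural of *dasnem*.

*dasnem* — final consonant /m/ (a nasal) → -ala → *dasnemala*.
The plural form *dasnemala*: final sound = /a/, a vowel → -o → *dasnemalao*.
The last vowel of the definite form *dasnemalao* is /o/, which is a non-high vowel, so the accusative suffix is -ewe, giving *dasnemalaoewe*.

dasnemalaoewe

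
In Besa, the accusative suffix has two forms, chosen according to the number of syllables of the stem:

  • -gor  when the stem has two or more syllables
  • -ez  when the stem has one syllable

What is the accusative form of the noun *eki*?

ekigor

With 2 syllables, *eki* takes -gor → *ekigor*.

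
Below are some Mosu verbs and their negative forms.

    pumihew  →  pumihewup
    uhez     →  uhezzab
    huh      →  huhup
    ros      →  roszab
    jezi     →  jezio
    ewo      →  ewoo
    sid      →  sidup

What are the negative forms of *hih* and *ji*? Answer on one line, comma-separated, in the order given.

hihup, jio

Looking at the final sound of each stem: -zab when the stem ends in a sibilant (*uhez*, *ros*); -up when the stem ends in a non-sibilant consonant (*pumihew*, *huh*, *sid*); -o when the stem ends in a vowel (*jezi*, *ewo*).
The final sound of *hih* is /h/, which is a non-sibilant consonant, so the suffix is -up, giving *hihup*.
*ji*: final sound = /i/, a vowel → -o → *jio*.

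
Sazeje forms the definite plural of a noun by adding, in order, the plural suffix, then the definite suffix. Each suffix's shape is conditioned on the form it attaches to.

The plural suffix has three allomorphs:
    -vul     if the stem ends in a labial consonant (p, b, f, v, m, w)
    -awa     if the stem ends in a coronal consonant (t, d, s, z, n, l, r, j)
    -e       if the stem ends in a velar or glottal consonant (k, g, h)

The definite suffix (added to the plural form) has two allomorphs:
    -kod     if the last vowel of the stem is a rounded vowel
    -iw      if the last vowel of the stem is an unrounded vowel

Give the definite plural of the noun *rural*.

ruralawaiw

*rural* — final consonant /l/ (coronal) → -awa → *ruralawa*.
The plural form *ruralawa*: last vowel = /a/, an unrounded vowel → -iw → *ruralawaiw*.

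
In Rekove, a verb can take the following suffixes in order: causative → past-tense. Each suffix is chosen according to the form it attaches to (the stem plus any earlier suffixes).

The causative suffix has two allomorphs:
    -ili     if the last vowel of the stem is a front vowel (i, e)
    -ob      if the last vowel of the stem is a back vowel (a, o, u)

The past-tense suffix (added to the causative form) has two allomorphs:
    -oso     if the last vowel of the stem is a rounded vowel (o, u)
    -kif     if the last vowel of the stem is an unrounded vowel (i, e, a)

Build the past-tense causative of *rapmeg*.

rapmegilikif

The last vowel of *rapmeg* is /e/, which is a front vowel, so the causative suffix is -ili, giving *rapmegili*.
The causative form *rapmegili* — last vowel /i/ (an unrounded vowel) → -kif → *rapmegilikif*.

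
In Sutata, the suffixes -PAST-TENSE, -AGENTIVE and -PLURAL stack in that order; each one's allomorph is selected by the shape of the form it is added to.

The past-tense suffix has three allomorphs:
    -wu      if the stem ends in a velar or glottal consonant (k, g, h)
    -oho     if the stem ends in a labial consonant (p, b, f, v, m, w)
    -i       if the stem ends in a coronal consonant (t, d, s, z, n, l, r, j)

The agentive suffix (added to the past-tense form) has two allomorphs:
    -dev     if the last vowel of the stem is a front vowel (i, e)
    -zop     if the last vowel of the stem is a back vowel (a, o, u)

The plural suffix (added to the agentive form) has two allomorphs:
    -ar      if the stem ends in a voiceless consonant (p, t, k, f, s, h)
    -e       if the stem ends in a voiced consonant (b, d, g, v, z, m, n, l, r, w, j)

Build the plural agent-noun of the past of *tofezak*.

tofezakwuzopar

*tofezak*: final consonant = /k/, velar/glottal → -wu → *tofezakwu*.
The past-tense form *tofezakwu*: last vowel = /u/, a back vowel → -zop → *tofezakwuzop*.
The final consonant of the agentive form *tofezakwuzop* is /p/, which is voiceless, so the plural suffix is -ar, giving *tofezakwuzopar*.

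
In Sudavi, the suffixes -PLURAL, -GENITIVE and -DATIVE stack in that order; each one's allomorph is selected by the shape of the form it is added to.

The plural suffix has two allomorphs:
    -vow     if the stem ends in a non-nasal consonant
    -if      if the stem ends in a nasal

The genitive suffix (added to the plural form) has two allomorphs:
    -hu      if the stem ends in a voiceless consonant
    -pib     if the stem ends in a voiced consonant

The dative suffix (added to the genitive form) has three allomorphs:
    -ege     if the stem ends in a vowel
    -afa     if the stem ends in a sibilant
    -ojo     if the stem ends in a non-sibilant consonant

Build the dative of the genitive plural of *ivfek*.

*ivfek* — final consonant /k/ (non-nasal) → -vow → *ivfekvow*.
Since the final consonant of the plural form *ivfekvow* is /w/ (voiced), it takes -pib, giving *ivfekvowpib*.
Since the final sound of the genitive form *ivfekvowpib* is /b/ (a non-sibilant consonant), it takes -ojo, giving *ivfekvowpibojo*.

ivfekvowpibojo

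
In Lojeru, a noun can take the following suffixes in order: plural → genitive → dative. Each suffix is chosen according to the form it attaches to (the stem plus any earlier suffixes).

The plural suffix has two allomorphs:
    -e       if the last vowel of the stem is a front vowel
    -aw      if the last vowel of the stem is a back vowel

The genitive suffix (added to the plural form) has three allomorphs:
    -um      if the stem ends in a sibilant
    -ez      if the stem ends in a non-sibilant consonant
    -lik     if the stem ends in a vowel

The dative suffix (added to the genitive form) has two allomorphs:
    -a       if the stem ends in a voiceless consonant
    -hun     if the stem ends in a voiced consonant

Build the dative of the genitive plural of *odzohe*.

odzoheelika

*odzohe* — last vowel /e/ (a front vowel) → -e → *odzohee*.
Since the final sound of the plural form *odzohee* is /e/ (a vowel), it takes -lik, giving *odzoheelik*.
The genitive form *odzoheelik*: final consonant = /k/, voiceless → -a → *odzoheelika*.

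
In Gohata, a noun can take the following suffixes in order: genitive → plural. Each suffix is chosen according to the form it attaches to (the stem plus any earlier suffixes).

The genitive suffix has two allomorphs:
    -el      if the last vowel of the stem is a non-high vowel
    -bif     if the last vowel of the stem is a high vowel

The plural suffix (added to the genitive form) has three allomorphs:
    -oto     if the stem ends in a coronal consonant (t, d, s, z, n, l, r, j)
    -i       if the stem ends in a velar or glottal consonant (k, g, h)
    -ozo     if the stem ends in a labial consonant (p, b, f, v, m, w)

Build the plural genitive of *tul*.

tulbifozo

Since the last vowel of *tul* is /u/ (a high vowel), it takes -bif, giving *tulbif*.
The genitive form *tulbif*: final consonant = /f/, labial → -ozo → *tulbifozo*.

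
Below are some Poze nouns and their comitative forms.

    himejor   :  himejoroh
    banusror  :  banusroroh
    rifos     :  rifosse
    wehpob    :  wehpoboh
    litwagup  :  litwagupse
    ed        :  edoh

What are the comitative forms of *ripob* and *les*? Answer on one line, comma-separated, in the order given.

ripoboh, lesse

The alternation tracks the final consonant of the stem — -se when the stem ends in a voiceless consonant (*rifos*, *litwagup*); -oh when the stem ends in a voiced consonant (*himejor*, *banusror*, *wehpob*, *ed*).
*ripob*: final consonant = /b/, voiced → -oh → *ripoboh*.
*les*: final consonant = /s/, voiceless → -se → *lesse*.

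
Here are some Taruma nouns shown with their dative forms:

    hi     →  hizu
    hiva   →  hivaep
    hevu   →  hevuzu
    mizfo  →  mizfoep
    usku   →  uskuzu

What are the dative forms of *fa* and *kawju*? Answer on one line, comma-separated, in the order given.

faep, kawjuzu

Looking at the last vowel of each stem: -zu when the last vowel of the stem is a high vowel (*hi*, *hevu*, *usku*); -ep when the last vowel of the stem is a non-high vowel (*hiva*, *mizfo*).
The last vowel of *fa* is /a/, which is a non-high vowel, so the suffix is -ep, giving *faep*.
*kawju*: last vowel = /u/, a high vowel → -zu → *kawjuzu*.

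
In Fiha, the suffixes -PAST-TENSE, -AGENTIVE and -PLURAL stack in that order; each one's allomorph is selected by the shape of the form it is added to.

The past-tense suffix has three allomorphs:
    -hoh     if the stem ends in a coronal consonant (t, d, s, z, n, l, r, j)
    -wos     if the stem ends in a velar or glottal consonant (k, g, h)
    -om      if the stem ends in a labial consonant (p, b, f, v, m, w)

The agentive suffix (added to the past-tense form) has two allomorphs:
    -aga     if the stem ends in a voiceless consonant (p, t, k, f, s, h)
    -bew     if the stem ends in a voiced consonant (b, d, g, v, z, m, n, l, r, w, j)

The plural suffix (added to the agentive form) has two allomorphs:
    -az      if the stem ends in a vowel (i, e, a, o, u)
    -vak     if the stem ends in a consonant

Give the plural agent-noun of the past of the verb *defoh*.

defohwosagaaz

*defoh* — final consonant /h/ (velar/glottal) → -wos → *defohwos*.
The past-tense form *defohwos* — final consonant /s/ (voiceless) → -aga → *defohwosaga*.
The agentive form *defohwosaga* — final sound /a/ (a vowel) → -az → *defohwosagaaz*.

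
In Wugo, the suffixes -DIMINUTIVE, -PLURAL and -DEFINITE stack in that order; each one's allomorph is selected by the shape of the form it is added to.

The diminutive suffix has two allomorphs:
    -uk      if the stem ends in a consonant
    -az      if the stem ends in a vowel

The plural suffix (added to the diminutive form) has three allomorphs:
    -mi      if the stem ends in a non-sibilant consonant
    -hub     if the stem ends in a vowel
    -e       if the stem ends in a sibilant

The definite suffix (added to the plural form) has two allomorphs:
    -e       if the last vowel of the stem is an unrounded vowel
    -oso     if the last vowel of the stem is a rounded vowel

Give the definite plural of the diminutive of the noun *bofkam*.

The final sound of *bofkam* is /m/, which is a consonant, so the diminutive suffix is -uk, giving *bofkamuk*.
The diminutive form *bofkamuk*: final sound = /k/, a non-sibilant consonant → -mi → *bofkamukmi*.
Since the last vowel of the plural form *bofkamukmi* is /i/ (an unrounded vowel), it takes -e, giving *bofkamukmie*.

bofkamukmie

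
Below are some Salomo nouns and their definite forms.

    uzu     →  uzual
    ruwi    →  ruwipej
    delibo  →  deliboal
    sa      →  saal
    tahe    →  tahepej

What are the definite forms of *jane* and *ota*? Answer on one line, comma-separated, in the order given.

janepej, otaal

The pattern is front/back vowel harmony: -pej when the last vowel of the stem is a front vowel (*ruwi*, *tahe*); -al when the last vowel of the stem is a back vowel (*uzu*, *delibo*, *sa*).
The last vowel of *jane* is /e/, which is a front vowel, so the suffix is -pej, giving *janepej*.
Since the last vowel of *ota* is /a/ (a back vowel), it takes -al, giving *otaal*.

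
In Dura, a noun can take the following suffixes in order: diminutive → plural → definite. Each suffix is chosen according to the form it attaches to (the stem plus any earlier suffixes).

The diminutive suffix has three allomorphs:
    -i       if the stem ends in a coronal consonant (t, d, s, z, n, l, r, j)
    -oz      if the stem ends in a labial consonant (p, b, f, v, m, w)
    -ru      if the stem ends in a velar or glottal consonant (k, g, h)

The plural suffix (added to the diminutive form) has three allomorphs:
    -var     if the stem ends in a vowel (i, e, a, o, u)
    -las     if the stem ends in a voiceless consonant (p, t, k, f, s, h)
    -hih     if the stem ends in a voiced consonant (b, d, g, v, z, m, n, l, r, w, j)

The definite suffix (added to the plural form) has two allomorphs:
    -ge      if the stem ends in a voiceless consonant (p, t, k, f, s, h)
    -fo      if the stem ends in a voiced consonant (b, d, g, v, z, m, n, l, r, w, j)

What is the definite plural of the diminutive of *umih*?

*umih*: final consonant = /h/, velar/glottal → -ru → *umihru*.
The diminutive form *umihru*: final sound = /u/, a vowel → -var → *umihruvar*.
The plural form *umihruvar*: final consonant = /r/, voiced → -fo → *umihruvarfo*.

umihruvarfo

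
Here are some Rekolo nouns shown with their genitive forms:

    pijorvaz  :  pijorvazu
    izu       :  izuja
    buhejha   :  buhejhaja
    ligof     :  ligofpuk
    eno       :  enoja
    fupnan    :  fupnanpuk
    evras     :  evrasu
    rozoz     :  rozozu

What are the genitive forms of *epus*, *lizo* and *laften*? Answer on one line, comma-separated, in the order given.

The pattern is sibilance of the final sound: -u when the stem ends in a sibilant (*pijorvaz*, *evras*, *rozoz*); -puk when the stem ends in a non-sibilant consonant (*ligof*, *fupnan*); -ja when the stem ends in a vowel (*izu*, *buhejha*, *eno*).
*epus*: final sound = /s/, a sibilant → -u → *epusu*.
*lizo* — final sound /o/ (a vowel) → -ja → *lizoja*.
Since the final sound of *laften* is /n/ (a non-sibilant consonant), it takes -puk, giving *laftenpuk*.

epusu, lizoja, laftenpuk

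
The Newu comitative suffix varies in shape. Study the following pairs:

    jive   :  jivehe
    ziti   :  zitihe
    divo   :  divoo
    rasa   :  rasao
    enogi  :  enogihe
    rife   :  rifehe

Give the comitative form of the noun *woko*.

The suffix is conditioned by the last vowel: -he when the last vowel of the stem is a front vowel (*jive*, *ziti*, *enogi*, *rife*); -o when the last vowel of the stem is a back vowel (*divo*, *rasa*).
Since the last vowel of *woko* is /o/ (a back vowel), it takes -o, giving *wokoo*.

wokoo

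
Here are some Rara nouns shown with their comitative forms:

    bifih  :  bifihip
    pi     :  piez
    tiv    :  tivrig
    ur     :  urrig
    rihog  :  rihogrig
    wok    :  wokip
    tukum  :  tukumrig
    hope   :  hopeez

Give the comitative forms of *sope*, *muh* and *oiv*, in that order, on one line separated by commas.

The alternation tracks the final sound of the stem — -ip when the stem ends in a voiceless consonant (*bifih*, *wok*); -rig when the stem ends in a voiced consonant (*tiv*, *ur*, *rihog*, *tukum*); -ez when the stem ends in a vowel (*pi*, *hope*).
The final sound of *sope* is /e/, which is a vowel, so the suffix is -ez, giving *sopeez*.
Since the final sound of *muh* is /h/ (a voiceless consonant), it takes -ip, giving *muhip*.
The final sound of *oiv* is /v/, which is a voiced consonant, so the suffix is -rig, giving *oivrig*.

sopeez, muhip, oivrig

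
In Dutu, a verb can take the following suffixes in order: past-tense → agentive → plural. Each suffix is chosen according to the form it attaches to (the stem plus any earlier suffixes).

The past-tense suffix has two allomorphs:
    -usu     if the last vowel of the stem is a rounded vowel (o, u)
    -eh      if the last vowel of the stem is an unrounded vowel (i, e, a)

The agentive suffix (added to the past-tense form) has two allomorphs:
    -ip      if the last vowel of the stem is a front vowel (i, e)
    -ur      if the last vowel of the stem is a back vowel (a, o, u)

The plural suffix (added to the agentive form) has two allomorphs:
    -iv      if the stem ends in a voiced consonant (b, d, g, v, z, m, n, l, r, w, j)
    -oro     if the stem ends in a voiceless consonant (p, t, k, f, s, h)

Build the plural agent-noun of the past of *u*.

*u*: last vowel = /u/, a rounded vowel → -usu → *uusu*.
The past-tense form *uusu*: last vowel = /u/, a back vowel → -ur → *uusuur*.
Since the final consonant of the agentive form *uusuur* is /r/ (voiced), it takes -iv, giving *uusuuriv*.

uusuuriv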